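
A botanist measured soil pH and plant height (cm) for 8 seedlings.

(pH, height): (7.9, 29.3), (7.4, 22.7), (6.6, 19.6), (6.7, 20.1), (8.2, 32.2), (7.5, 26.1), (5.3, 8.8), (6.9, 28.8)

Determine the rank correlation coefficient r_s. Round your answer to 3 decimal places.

Rank pH: 7, 5, 2, 3, 8, 6, 1, 4
Rank height: 7, 4, 2, 3, 8, 5, 1, 6
d = rank(pH) − rank(height): 0, 1, 0, 0, 0, 1, 0, -2; Σd² = 6
ρ = 1 − 6Σd² / [n(n²−1)] = 1 − 6×6 / (8×63) = 1 − 36/504 ≈ 0.929

0.929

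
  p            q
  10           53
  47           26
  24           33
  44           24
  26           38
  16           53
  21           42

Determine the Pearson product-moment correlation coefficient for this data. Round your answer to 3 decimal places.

-0.930

n = 7, Σp = 188, Σq = 269, Σp² = 6194, Σq² = 11167, Σpq = 6318
nΣpq − ΣpΣq = 44226 − 50572 = -6346
nΣp² − (Σp)² = 43358 − 35344 = 8014; nΣq² − (Σq)² = 78169 − 72361 = 5808
r = -6346 / √(8014 × 5808) = -6346 / 6822.4125 ≈ -0.930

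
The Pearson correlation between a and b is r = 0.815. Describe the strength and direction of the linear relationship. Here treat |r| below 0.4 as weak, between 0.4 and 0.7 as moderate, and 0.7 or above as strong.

strong positive

r = 0.815 > 0 so the relationship is positive.
|r| = 0.815, which falls in the strong range.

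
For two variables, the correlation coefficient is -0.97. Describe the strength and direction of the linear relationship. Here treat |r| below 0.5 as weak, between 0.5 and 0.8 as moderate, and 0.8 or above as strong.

r = -0.97 < 0 so the relationship is negative.
|r| = 0.97, which falls in the strong range.

strong negative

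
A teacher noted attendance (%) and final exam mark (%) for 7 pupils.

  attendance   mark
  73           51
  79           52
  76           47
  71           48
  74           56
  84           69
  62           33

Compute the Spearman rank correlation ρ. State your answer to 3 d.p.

Rank attendance: 3, 6, 5, 2, 4, 7, 1
Rank mark: 4, 5, 2, 3, 6, 7, 1
d = rank(attendance) − rank(mark): -1, 1, 3, -1, -2, 0, 0; Σd² = 16
ρ = 1 − 6Σd² / [n(n²−1)] = 1 − 6×16 / (7×48) = 1 − 96/336 ≈ 0.714

0.714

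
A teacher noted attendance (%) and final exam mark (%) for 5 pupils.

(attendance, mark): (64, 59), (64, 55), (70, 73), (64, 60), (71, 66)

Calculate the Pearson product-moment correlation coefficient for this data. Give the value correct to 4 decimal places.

n = 5, Σx = 333, Σy = 313, Σx² = 22229, Σy² = 19791, Σxy = 20932
nΣxy − ΣxΣy = 104660 − 104229 = 431
nΣx² − (Σx)² = 111145 − 110889 = 256; nΣy² − (Σy)² = 98955 − 97969 = 986
r = 431 / √(256 × 986) = 431 / 502.4102 ≈ 0.8579

0.8579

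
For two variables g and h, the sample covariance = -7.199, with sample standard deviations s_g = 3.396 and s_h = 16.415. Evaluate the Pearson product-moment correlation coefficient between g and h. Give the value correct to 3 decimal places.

-0.129

r = Cov(g,h) / (s_g · s_h) = -7.199 / (3.396 × 16.415)
  = -7.199 / 55.7453 ≈ -0.129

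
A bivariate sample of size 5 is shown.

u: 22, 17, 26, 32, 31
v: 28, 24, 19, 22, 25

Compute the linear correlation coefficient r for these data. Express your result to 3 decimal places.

-0.282

n = 5, Σu = 128, Σv = 118, Σu² = 3434, Σv² = 2830, Σuv = 2997
nΣuv − ΣuΣv = 14985 − 15104 = -119
nΣu² − (Σu)² = 17170 − 16384 = 786; nΣv² − (Σv)² = 14150 − 13924 = 226
r = -119 / √(786 × 226) = -119 / 421.4689 ≈ -0.282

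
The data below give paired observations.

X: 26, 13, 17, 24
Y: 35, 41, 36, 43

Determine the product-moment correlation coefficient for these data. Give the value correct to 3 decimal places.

-0.185

n = 4, ΣX = 80, ΣY = 155, ΣX² = 1710, ΣY² = 6051, ΣXY = 3087
nΣXY − ΣXΣY = 12348 − 12400 = -52
nΣX² − (ΣX)² = 6840 − 6400 = 440; nΣY² − (ΣY)² = 24204 − 24025 = 179
r = -52 / √(440 × 179) = -52 / 280.6421 ≈ -0.185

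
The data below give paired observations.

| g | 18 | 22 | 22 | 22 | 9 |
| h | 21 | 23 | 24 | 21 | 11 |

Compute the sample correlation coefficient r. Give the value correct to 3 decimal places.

0.964

n = 5, Σg = 93, Σh = 100, Σg² = 1857, Σh² = 2108, Σgh = 1973
nΣgh − ΣgΣh = 9865 − 9300 = 565
nΣg² − (Σg)² = 9285 − 8649 = 636; nΣh² − (Σh)² = 10540 − 10000 = 540
r = 565 / √(636 × 540) = 565 / 586.0375 ≈ 0.964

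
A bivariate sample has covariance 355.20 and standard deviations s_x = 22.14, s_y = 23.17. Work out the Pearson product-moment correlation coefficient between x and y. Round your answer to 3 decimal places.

0.692

r = Cov(x,y) / (s_x · s_y) = 355.20 / (22.14 × 23.17)
  = 355.20 / 512.9838 ≈ 0.692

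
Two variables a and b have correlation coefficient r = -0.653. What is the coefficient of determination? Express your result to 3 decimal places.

0.426

r² = (-0.653)² = 0.426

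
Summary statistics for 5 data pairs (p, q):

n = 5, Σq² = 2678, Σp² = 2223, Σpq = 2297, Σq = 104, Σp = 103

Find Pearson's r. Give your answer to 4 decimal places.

r = (nΣpq − ΣpΣq) / √[(nΣp² − (Σp)²)(nΣq² − (Σq)²)]
Numerator: 5×2297 − 103×104 = 773
Denominator: √[(11115 − 10609)(13390 − 10816)] = √[506 × 2574] = 1141.2467
r = 773 / 1141.2467 ≈ 0.6773

0.6773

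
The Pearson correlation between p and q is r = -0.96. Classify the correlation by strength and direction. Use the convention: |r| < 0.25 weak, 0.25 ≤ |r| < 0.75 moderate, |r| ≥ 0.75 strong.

r = -0.96 < 0 so the relationship is negative.
|r| = 0.96, which falls in the strong range.

strong negative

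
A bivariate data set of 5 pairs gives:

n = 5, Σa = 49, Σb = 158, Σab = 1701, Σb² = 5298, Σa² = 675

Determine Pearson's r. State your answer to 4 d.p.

r = (nΣab − ΣaΣb) / √[(nΣa² − (Σa)²)(nΣb² − (Σb)²)]
Numerator: 5×1701 − 49×158 = 763
Denominator: √[(3375 − 2401)(26490 − 24964)] = √[974 × 1526] = 1219.1489
r = 763 / 1219.1489 ≈ 0.6258

0.6258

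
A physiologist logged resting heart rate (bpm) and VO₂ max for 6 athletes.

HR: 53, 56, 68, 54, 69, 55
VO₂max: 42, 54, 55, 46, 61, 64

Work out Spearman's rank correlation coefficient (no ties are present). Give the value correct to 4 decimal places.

Rank HR: 1, 4, 5, 2, 6, 3
Rank VO₂max: 1, 3, 4, 2, 5, 6
d = rank(HR) − rank(VO₂max): 0, 1, 1, 0, 1, -3; Σd² = 12
ρ = 1 − 6Σd² / [n(n²−1)] = 1 − 6×12 / (6×35) = 1 − 72/210 ≈ 0.6571

0.6571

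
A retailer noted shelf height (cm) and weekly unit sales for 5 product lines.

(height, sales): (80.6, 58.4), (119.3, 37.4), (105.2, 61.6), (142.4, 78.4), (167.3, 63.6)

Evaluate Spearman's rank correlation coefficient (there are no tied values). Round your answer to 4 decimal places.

0.6000

Rank height: 1, 3, 2, 4, 5
Rank sales: 2, 1, 3, 5, 4
d = rank(height) − rank(sales): -1, 2, -1, -1, 1; Σd² = 8
ρ = 1 − 6Σd² / [n(n²−1)] = 1 − 6×8 / (5×24) = 1 − 48/120 ≈ 0.6000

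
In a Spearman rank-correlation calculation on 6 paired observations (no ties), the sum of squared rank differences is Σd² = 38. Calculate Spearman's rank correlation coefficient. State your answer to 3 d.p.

-0.086

ρ = 1 − 6Σd² / [n(n²−1)] = 1 − 6×38 / (6×35)
  = 1 − 228/210 = 1 − 1.0857 ≈ -0.086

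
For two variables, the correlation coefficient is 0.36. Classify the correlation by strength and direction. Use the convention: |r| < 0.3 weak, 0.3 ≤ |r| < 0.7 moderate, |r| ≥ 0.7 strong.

moderate positive

r = 0.36 > 0 so the relationship is positive.
|r| = 0.36, which falls in the moderate range.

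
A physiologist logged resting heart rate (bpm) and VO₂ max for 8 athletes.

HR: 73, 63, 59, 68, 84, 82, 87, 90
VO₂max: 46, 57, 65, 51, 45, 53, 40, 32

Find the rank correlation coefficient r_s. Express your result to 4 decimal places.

Rank HR: 4, 2, 1, 3, 6, 5, 7, 8
Rank VO₂max: 4, 7, 8, 5, 3, 6, 2, 1
d = rank(HR) − rank(VO₂max): 0, -5, -7, -2, 3, -1, 5, 7; Σd² = 162
ρ = 1 − 6Σd² / [n(n²−1)] = 1 − 6×162 / (8×63) = 1 − 972/504 ≈ -0.9286

-0.9286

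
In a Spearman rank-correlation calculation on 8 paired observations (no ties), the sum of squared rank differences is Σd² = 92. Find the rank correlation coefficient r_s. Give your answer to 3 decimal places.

-0.095

ρ = 1 − 6Σd² / [n(n²−1)] = 1 − 6×92 / (8×63)
  = 1 − 552/504 = 1 − 1.0952 ≈ -0.095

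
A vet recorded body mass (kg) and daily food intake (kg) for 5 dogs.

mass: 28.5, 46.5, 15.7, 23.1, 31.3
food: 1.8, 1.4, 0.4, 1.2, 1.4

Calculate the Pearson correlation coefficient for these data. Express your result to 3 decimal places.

0.603

n = 5, Σx = 145.1, Σy = 6.2, Σx² = 4734.29, Σy² = 8.76, Σxy = 194.22
nΣxy − ΣxΣy = 971.1 − 899.62 = 71.48
nΣx² − (Σx)² = 23671.45 − 21054.01 = 2617.44; nΣy² − (Σy)² = 43.8 − 38.44 = 5.36
r = 71.48 / √(2617.44 × 5.36) = 71.48 / 118.4461 ≈ 0.603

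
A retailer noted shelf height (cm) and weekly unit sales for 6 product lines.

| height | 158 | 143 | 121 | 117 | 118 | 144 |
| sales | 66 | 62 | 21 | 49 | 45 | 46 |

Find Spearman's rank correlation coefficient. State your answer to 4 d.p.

Rank height: 6, 4, 3, 1, 2, 5
Rank sales: 6, 5, 1, 4, 2, 3
d = rank(height) − rank(sales): 0, -1, 2, -3, 0, 2; Σd² = 18
ρ = 1 − 6Σd² / [n(n²−1)] = 1 − 6×18 / (6×35) = 1 − 108/210 ≈ 0.4857

0.4857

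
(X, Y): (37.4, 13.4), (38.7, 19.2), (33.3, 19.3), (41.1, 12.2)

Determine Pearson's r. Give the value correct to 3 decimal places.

n = 4, ΣX = 150.5, ΣY = 64.1, ΣX² = 5694.55, ΣY² = 1069.53, ΣXY = 2388.31
nΣXY − ΣXΣY = 9553.24 − 9647.05 = -93.81
nΣX² − (ΣX)² = 22778.2 − 22650.25 = 127.95; nΣY² − (ΣY)² = 4278.12 − 4108.81 = 169.31
r = -93.81 / √(127.95 × 169.31) = -93.81 / 147.1843 ≈ -0.637

-0.637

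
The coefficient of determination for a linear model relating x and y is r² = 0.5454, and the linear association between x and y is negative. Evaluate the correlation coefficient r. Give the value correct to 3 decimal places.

|r| = √0.5454 = 0.739
The association is negative, so r = −0.739.

-0.739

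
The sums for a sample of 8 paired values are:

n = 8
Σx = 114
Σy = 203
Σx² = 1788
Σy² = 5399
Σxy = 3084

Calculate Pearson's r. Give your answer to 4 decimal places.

0.9500

r = (nΣxy − ΣxΣy) / √[(nΣx² − (Σx)²)(nΣy² − (Σy)²)]
Numerator: 8×3084 − 114×203 = 1530
Denominator: √[(14304 − 12996)(43192 − 41209)] = √[1308 × 1983] = 1610.5167
r = 1530 / 1610.5167 ≈ 0.9500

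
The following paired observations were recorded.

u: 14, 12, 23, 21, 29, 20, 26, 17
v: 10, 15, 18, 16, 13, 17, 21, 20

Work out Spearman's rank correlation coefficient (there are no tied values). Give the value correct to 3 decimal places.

0.286

Rank u: 2, 1, 6, 5, 8, 4, 7, 3
Rank v: 1, 3, 6, 4, 2, 5, 8, 7
d = rank(u) − rank(v): 1, -2, 0, 1, 6, -1, -1, -4; Σd² = 60
ρ = 1 − 6Σd² / [n(n²−1)] = 1 − 6×60 / (8×63) = 1 − 360/504 ≈ 0.286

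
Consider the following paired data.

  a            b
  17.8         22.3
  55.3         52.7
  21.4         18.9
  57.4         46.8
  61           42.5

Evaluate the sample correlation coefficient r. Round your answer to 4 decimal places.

n = 5, Σa = 212.9, Σb = 183.2, Σa² = 10848.65, Σb² = 7628.28, Σab = 8994.53
nΣab − ΣaΣb = 44972.65 − 39003.28 = 5969.37
nΣa² − (Σa)² = 54243.25 − 45326.41 = 8916.84; nΣb² − (Σb)² = 38141.4 − 33562.24 = 4579.16
r = 5969.37 / √(8916.84 × 4579.16) = 5969.37 / 6389.9638 ≈ 0.9342

0.9342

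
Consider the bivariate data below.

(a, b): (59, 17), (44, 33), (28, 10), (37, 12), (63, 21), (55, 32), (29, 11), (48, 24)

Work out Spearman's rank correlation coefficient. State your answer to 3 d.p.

0.571

Rank a: 7, 4, 1, 3, 8, 6, 2, 5
Rank b: 4, 8, 1, 3, 5, 7, 2, 6
d = rank(a) − rank(b): 3, -4, 0, 0, 3, -1, 0, -1; Σd² = 36
ρ = 1 − 6Σd² / [n(n²−1)] = 1 − 6×36 / (8×63) = 1 − 216/504 ≈ 0.571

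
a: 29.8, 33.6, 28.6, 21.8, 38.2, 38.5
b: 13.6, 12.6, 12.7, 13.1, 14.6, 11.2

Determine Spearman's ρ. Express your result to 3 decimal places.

Rank a: 3, 4, 2, 1, 5, 6
Rank b: 5, 2, 3, 4, 6, 1
d = rank(a) − rank(b): -2, 2, -1, -3, -1, 5; Σd² = 44
ρ = 1 − 6Σd² / [n(n²−1)] = 1 − 6×44 / (6×35) = 1 − 264/210 ≈ -0.257

-0.257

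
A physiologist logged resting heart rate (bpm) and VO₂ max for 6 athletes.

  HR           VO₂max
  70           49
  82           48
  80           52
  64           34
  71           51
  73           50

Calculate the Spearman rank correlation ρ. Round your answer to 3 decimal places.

0.371

Rank HR: 2, 6, 5, 1, 3, 4
Rank VO₂max: 3, 2, 6, 1, 5, 4
d = rank(HR) − rank(VO₂max): -1, 4, -1, 0, -2, 0; Σd² = 22
ρ = 1 − 6Σd² / [n(n²−1)] = 1 − 6×22 / (6×35) = 1 − 132/210 ≈ 0.371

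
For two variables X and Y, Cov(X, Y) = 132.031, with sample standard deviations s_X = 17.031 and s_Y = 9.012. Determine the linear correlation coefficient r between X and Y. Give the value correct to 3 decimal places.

r = Cov(X,Y) / (s_X · s_Y) = 132.031 / (17.031 × 9.012)
  = 132.031 / 153.4834 ≈ 0.860

0.860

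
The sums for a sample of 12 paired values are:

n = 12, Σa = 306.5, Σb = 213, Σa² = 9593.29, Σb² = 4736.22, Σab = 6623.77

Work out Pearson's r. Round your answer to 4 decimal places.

0.9113

r = (nΣab − ΣaΣb) / √[(nΣa² − (Σa)²)(nΣb² − (Σb)²)]
Numerator: 12×6623.77 − 306.5×213 = 14200.74
Denominator: √[(115119.48 − 93942.25)(56834.64 − 45369)] = √[21177.23 × 11465.64] = 15582.3777
r = 14200.74 / 15582.3777 ≈ 0.9113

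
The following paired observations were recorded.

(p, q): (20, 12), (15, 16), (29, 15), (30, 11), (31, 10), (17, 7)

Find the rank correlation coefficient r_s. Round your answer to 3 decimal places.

-0.371

Rank p: 3, 1, 4, 5, 6, 2
Rank q: 4, 6, 5, 3, 2, 1
d = rank(p) − rank(q): -1, -5, -1, 2, 4, 1; Σd² = 48
ρ = 1 − 6Σd² / [n(n²−1)] = 1 − 6×48 / (6×35) = 1 − 288/210 ≈ -0.371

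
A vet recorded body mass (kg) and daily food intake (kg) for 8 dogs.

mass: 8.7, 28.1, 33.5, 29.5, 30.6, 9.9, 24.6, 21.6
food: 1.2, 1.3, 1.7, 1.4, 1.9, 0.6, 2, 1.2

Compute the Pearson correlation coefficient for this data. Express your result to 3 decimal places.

0.707

n = 8, Σx = 186.5, Σy = 11.3, Σx² = 4963.89, Σy² = 17.39, Σxy = 284.42
nΣxy − ΣxΣy = 2275.36 − 2107.45 = 167.91
nΣx² − (Σx)² = 39711.12 − 34782.25 = 4928.87; nΣy² − (Σy)² = 139.12 − 127.69 = 11.43
r = 167.91 / √(4928.87 × 11.43) = 167.91 / 237.3541 ≈ 0.707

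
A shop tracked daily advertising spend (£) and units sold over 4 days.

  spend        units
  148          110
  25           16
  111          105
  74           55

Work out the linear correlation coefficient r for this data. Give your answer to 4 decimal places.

n = 4, Σx = 358, Σy = 286, Σx² = 40326, Σy² = 26406, Σxy = 32405
nΣxy − ΣxΣy = 129620 − 102388 = 27232
nΣx² − (Σx)² = 161304 − 128164 = 33140; nΣy² − (Σy)² = 105624 − 81796 = 23828
r = 27232 / √(33140 × 23828) = 27232 / 28100.8882 ≈ 0.9691

0.9691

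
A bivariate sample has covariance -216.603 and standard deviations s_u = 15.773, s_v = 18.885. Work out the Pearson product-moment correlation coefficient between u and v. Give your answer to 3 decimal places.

-0.727

r = Cov(u,v) / (s_u · s_v) = -216.603 / (15.773 × 18.885)
  = -216.603 / 297.8731 ≈ -0.727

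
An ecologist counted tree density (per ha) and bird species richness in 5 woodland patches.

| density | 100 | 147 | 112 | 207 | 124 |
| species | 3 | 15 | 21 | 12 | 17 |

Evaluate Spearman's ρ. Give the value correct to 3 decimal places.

Rank density: 1, 4, 2, 5, 3
Rank species: 1, 3, 5, 2, 4
d = rank(density) − rank(species): 0, 1, -3, 3, -1; Σd² = 20
ρ = 1 − 6Σd² / [n(n²−1)] = 1 − 6×20 / (5×24) = 1 − 120/120 ≈ 0.000

0.000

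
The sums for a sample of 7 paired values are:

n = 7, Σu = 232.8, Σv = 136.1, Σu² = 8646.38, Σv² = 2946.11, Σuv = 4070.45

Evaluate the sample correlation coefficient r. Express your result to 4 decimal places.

-0.8754

r = (nΣuv − ΣuΣv) / √[(nΣu² − (Σu)²)(nΣv² − (Σv)²)]
Numerator: 7×4070.45 − 232.8×136.1 = -3190.93
Denominator: √[(60524.66 − 54195.84)(20622.77 − 18523.21)] = √[6328.82 × 2099.56] = 3645.2349
r = -3190.93 / 3645.2349 ≈ -0.8754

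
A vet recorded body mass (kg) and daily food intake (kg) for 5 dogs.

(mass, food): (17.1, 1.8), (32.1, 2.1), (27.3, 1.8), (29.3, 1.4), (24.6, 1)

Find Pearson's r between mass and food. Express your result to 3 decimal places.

n = 5, Σx = 130.4, Σy = 8.1, Σx² = 3531.76, Σy² = 13.85, Σxy = 212.95
nΣxy − ΣxΣy = 1064.75 − 1056.24 = 8.51
nΣx² − (Σx)² = 17658.8 − 17004.16 = 654.64; nΣy² − (Σy)² = 69.25 − 65.61 = 3.64
r = 8.51 / √(654.64 × 3.64) = 8.51 / 48.8149 ≈ 0.174

0.174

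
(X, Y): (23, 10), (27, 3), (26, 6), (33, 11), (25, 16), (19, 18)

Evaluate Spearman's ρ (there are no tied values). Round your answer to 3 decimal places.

Rank X: 2, 5, 4, 6, 3, 1
Rank Y: 3, 1, 2, 4, 5, 6
d = rank(X) − rank(Y): -1, 4, 2, 2, -2, -5; Σd² = 54
ρ = 1 − 6Σd² / [n(n²−1)] = 1 − 6×54 / (6×35) = 1 − 324/210 ≈ -0.543

-0.543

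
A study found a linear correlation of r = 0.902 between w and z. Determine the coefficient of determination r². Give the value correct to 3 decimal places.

0.814

r² = (0.902)² = 0.814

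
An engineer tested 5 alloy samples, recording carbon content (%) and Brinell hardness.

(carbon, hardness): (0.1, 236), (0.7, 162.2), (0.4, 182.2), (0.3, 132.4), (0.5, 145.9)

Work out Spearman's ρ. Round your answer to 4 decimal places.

Rank carbon: 1, 5, 3, 2, 4
Rank hardness: 5, 3, 4, 1, 2
d = rank(carbon) − rank(hardness): -4, 2, -1, 1, 2; Σd² = 26
ρ = 1 − 6Σd² / [n(n²−1)] = 1 − 6×26 / (5×24) = 1 − 156/120 ≈ -0.3000

-0.3000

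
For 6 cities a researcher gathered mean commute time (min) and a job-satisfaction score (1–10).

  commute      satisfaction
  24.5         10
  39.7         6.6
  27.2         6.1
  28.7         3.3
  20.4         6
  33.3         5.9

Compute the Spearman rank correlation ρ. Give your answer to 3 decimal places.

-0.143

Rank commute: 2, 6, 3, 4, 1, 5
Rank satisfaction: 6, 5, 4, 1, 3, 2
d = rank(commute) − rank(satisfaction): -4, 1, -1, 3, -2, 3; Σd² = 40
ρ = 1 − 6Σd² / [n(n²−1)] = 1 − 6×40 / (6×35) = 1 − 240/210 ≈ -0.143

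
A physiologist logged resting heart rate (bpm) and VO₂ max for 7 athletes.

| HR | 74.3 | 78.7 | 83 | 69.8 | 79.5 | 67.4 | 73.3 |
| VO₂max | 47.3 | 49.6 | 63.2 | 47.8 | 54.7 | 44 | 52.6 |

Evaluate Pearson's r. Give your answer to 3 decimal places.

0.846

n = 7, Σx = 526, Σy = 359.2, Σx² = 39711.12, Σy² = 18671.38, Σxy = 27169.78
nΣxy − ΣxΣy = 190188.46 − 188939.2 = 1249.26
nΣx² − (Σx)² = 277977.84 − 276676 = 1301.84; nΣy² − (Σy)² = 130699.66 − 129024.64 = 1675.02
r = 1249.26 / √(1301.84 × 1675.02) = 1249.26 / 1476.6882 ≈ 0.846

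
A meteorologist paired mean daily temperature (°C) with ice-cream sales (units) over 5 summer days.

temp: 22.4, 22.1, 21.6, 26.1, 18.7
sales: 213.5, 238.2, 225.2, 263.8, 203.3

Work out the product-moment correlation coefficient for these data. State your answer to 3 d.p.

0.902

n = 5, Σx = 110.9, Σy = 1144, Σx² = 2487.63, Σy² = 263957.86, Σxy = 25597.83
nΣxy − ΣxΣy = 127989.15 − 126869.6 = 1119.55
nΣx² − (Σx)² = 12438.15 − 12298.81 = 139.34; nΣy² − (Σy)² = 1319789.3 − 1308736 = 11053.3
r = 1119.55 / √(139.34 × 11053.3) = 1119.55 / 1241.0346 ≈ 0.902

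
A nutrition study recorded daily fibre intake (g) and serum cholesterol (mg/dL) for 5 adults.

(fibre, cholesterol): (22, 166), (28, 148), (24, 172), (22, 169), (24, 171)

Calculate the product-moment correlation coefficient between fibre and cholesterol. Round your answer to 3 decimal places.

-0.805

n = 5, Σx = 120, Σy = 826, Σx² = 2904, Σy² = 136846, Σxy = 19746
nΣxy − ΣxΣy = 98730 − 99120 = -390
nΣx² − (Σx)² = 14520 − 14400 = 120; nΣy² − (Σy)² = 684230 − 682276 = 1954
r = -390 / √(120 × 1954) = -390 / 484.2313 ≈ -0.805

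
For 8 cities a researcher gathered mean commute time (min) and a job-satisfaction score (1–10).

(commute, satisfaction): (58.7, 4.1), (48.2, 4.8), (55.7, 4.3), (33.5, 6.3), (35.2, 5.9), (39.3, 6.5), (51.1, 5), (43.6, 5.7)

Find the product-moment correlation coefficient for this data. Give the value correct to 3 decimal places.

n = 8, Σx = 365.3, Σy = 42.6, Σx² = 17289.37, Σy² = 232.58, Σxy = 1889.74
nΣxy − ΣxΣy = 15117.92 − 15561.78 = -443.86
nΣx² − (Σx)² = 138314.96 − 133444.09 = 4870.87; nΣy² − (Σy)² = 1860.64 − 1814.76 = 45.88
r = -443.86 / √(4870.87 × 45.88) = -443.86 / 472.7320 ≈ -0.939

-0.939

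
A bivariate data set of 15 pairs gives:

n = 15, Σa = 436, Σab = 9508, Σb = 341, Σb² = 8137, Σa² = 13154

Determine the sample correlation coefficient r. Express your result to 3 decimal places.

r = (nΣab − ΣaΣb) / √[(nΣa² − (Σa)²)(nΣb² − (Σb)²)]
Numerator: 15×9508 − 436×341 = -6056
Denominator: √[(197310 − 190096)(122055 − 116281)] = √[7214 × 5774] = 6453.9628
r = -6056 / 6453.9628 ≈ -0.938

-0.938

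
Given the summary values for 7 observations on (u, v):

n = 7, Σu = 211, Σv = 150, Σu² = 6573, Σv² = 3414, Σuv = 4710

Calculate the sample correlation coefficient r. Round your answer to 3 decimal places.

r = (nΣuv − ΣuΣv) / √[(nΣu² − (Σu)²)(nΣv² − (Σv)²)]
Numerator: 7×4710 − 211×150 = 1320
Denominator: √[(46011 − 44521)(23898 − 22500)] = √[1490 × 1398] = 1443.2671
r = 1320 / 1443.2671 ≈ 0.915

0.915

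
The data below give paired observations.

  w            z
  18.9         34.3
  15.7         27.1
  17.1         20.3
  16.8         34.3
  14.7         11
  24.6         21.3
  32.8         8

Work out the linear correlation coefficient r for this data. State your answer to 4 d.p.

n = 7, Σw = 140.6, Σz = 156.3, Σw² = 3075.44, Σz² = 4138.17, Σwz = 2945.19
nΣwz − ΣwΣz = 20616.33 − 21975.78 = -1359.45
nΣw² − (Σw)² = 21528.08 − 19768.36 = 1759.72; nΣz² − (Σz)² = 28967.19 − 24429.69 = 4537.5
r = -1359.45 / √(1759.72 × 4537.5) = -1359.45 / 2825.7264 ≈ -0.4811

-0.4811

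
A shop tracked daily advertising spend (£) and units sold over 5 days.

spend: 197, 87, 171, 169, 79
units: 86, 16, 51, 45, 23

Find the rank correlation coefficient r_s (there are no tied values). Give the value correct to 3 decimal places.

0.900

Rank spend: 5, 2, 4, 3, 1
Rank units: 5, 1, 4, 3, 2
d = rank(spend) − rank(units): 0, 1, 0, 0, -1; Σd² = 2
ρ = 1 − 6Σd² / [n(n²−1)] = 1 − 6×2 / (5×24) = 1 − 12/120 ≈ 0.900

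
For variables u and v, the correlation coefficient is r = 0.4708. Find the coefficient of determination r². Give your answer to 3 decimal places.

0.222

r² = (0.4708)² = 0.222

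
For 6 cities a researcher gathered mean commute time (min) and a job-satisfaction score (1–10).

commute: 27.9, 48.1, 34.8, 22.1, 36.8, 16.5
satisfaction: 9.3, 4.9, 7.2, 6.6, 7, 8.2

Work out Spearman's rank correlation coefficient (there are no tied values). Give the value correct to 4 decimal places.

Rank commute: 3, 6, 4, 2, 5, 1
Rank satisfaction: 6, 1, 4, 2, 3, 5
d = rank(commute) − rank(satisfaction): -3, 5, 0, 0, 2, -4; Σd² = 54
ρ = 1 − 6Σd² / [n(n²−1)] = 1 − 6×54 / (6×35) = 1 − 324/210 ≈ -0.5429

-0.5429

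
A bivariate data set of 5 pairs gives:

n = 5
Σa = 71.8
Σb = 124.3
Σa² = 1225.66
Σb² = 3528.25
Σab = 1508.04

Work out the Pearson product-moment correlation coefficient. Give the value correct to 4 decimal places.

-0.9483

r = (nΣab − ΣaΣb) / √[(nΣa² − (Σa)²)(nΣb² − (Σb)²)]
Numerator: 5×1508.04 − 71.8×124.3 = -1384.54
Denominator: √[(6128.3 − 5155.24)(17641.25 − 15450.49)] = √[973.06 × 2190.76] = 1460.0483
r = -1384.54 / 1460.0483 ≈ -0.9483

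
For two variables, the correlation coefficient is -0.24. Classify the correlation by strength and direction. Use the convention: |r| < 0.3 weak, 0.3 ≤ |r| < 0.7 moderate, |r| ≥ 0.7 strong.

weak negative

r = -0.24 < 0 so the relationship is negative.
|r| = 0.24, which falls in the weak range.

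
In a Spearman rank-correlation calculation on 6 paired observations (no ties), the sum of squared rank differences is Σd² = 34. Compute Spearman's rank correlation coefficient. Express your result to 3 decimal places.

ρ = 1 − 6Σd² / [n(n²−1)] = 1 − 6×34 / (6×35)
  = 1 − 204/210 = 1 − 0.9714 ≈ 0.029

0.029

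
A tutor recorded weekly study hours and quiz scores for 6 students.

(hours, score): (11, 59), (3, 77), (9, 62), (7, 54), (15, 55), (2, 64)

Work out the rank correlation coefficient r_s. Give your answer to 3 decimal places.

-0.600

Rank hours: 5, 2, 4, 3, 6, 1
Rank score: 3, 6, 4, 1, 2, 5
d = rank(hours) − rank(score): 2, -4, 0, 2, 4, -4; Σd² = 56
ρ = 1 − 6Σd² / [n(n²−1)] = 1 − 6×56 / (6×35) = 1 − 336/210 ≈ -0.600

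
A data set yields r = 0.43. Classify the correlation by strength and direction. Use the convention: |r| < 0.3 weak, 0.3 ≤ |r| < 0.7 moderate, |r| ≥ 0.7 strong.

r = 0.43 > 0 so the relationship is positive.
|r| = 0.43, which falls in the moderate range.

moderate positive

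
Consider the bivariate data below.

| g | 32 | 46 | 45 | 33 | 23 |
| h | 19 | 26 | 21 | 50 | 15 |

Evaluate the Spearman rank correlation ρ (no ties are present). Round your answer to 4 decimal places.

Rank g: 2, 5, 4, 3, 1
Rank h: 2, 4, 3, 5, 1
d = rank(g) − rank(h): 0, 1, 1, -2, 0; Σd² = 6
ρ = 1 − 6Σd² / [n(n²−1)] = 1 − 6×6 / (5×24) = 1 − 36/120 ≈ 0.7000

0.7000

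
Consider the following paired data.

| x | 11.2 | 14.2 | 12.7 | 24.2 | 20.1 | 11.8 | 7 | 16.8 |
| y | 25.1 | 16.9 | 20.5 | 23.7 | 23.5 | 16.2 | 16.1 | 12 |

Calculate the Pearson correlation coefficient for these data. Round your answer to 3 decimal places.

0.346

n = 8, Σx = 118, Σy = 154, Σx² = 1948.5, Σy² = 3115.46, Σxy = 2332.8
nΣxy − ΣxΣy = 18662.4 − 18172 = 490.4
nΣx² − (Σx)² = 15588 − 13924 = 1664; nΣy² − (Σy)² = 24923.68 − 23716 = 1207.68
r = 490.4 / √(1664 × 1207.68) = 490.4 / 1417.5964 ≈ 0.346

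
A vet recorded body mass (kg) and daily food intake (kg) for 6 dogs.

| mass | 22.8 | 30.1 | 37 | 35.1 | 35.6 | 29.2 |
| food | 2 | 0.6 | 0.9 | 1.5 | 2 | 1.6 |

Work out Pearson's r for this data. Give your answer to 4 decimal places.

n = 6, Σx = 189.8, Σy = 8.6, Σx² = 6146.86, Σy² = 13.98, Σxy = 267.53
nΣxy − ΣxΣy = 1605.18 − 1632.28 = -27.1
nΣx² − (Σx)² = 36881.16 − 36024.04 = 857.12; nΣy² − (Σy)² = 83.88 − 73.96 = 9.92
r = -27.1 / √(857.12 × 9.92) = -27.1 / 92.2097 ≈ -0.2939

-0.2939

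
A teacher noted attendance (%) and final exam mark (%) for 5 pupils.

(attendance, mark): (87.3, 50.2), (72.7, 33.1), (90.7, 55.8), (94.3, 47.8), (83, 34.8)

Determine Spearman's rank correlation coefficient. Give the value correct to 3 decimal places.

0.700

Rank attendance: 3, 1, 4, 5, 2
Rank mark: 4, 1, 5, 3, 2
d = rank(attendance) − rank(mark): -1, 0, -1, 2, 0; Σd² = 6
ρ = 1 − 6Σd² / [n(n²−1)] = 1 − 6×6 / (5×24) = 1 − 36/120 ≈ 0.700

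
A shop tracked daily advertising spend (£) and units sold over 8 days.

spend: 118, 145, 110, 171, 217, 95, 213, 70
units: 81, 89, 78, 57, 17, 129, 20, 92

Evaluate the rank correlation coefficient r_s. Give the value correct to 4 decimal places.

-0.8810

Rank spend: 4, 5, 3, 6, 8, 2, 7, 1
Rank units: 5, 6, 4, 3, 1, 8, 2, 7
d = rank(spend) − rank(units): -1, -1, -1, 3, 7, -6, 5, -6; Σd² = 158
ρ = 1 − 6Σd² / [n(n²−1)] = 1 − 6×158 / (8×63) = 1 − 948/504 ≈ -0.8810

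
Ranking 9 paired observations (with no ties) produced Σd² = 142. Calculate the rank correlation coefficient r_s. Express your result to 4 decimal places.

ρ = 1 − 6Σd² / [n(n²−1)] = 1 − 6×142 / (9×80)
  = 1 − 852/720 = 1 − 1.18333 ≈ -0.1833

-0.1833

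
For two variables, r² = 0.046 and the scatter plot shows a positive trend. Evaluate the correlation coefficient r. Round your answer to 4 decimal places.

0.2145

|r| = √0.046 = 0.2145
The association is positive, so r = 0.2145.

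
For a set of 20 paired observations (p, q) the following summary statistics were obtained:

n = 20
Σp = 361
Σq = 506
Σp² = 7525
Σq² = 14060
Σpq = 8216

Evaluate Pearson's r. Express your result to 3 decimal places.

r = (nΣpq − ΣpΣq) / √[(nΣp² − (Σp)²)(nΣq² − (Σq)²)]
Numerator: 20×8216 − 361×506 = -18346
Denominator: √[(150500 − 130321)(281200 − 256036)] = √[20179 × 25164] = 22534.0710
r = -18346 / 22534.0710 ≈ -0.814

-0.814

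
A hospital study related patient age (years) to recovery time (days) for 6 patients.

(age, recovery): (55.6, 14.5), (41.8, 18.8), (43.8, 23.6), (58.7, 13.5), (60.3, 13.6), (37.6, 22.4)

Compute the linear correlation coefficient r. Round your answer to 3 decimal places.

-0.910

n = 6, Σx = 297.8, Σy = 106.4, Σx² = 15252.58, Σy² = 1989.62, Σxy = 5080.49
nΣxy − ΣxΣy = 30482.94 − 31685.92 = -1202.98
nΣx² − (Σx)² = 91515.48 − 88684.84 = 2830.64; nΣy² − (Σy)² = 11937.72 − 11320.96 = 616.76
r = -1202.98 / √(2830.64 × 616.76) = -1202.98 / 1321.2969 ≈ -0.910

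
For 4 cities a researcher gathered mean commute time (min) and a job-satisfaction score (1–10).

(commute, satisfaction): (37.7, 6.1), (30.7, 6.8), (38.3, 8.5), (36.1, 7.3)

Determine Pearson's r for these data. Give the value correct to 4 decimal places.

0.3068

n = 4, Σx = 142.8, Σy = 28.7, Σx² = 5133.88, Σy² = 208.99, Σxy = 1027.81
nΣxy − ΣxΣy = 4111.24 − 4098.36 = 12.88
nΣx² − (Σx)² = 20535.52 − 20391.84 = 143.68; nΣy² − (Σy)² = 835.96 − 823.69 = 12.27
r = 12.88 / √(143.68 × 12.27) = 12.88 / 41.9875 ≈ 0.3068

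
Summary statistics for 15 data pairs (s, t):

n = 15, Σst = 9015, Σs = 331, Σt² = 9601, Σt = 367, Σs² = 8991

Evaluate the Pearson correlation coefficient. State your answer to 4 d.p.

r = (nΣst − ΣsΣt) / √[(nΣs² − (Σs)²)(nΣt² − (Σt)²)]
Numerator: 15×9015 − 331×367 = 13748
Denominator: √[(134865 − 109561)(144015 − 134689)] = √[25304 × 9326] = 15361.8067
r = 13748 / 15361.8067 ≈ 0.8949

0.8949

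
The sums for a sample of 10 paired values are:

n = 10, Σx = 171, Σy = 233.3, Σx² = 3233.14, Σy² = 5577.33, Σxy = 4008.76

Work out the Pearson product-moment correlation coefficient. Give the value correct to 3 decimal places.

0.095

r = (nΣxy − ΣxΣy) / √[(nΣx² − (Σx)²)(nΣy² − (Σy)²)]
Numerator: 10×4008.76 − 171×233.3 = 193.3
Denominator: √[(32331.4 − 29241)(55773.3 − 54428.89)] = √[3090.4 × 1344.41] = 2038.3240
r = 193.3 / 2038.3240 ≈ 0.095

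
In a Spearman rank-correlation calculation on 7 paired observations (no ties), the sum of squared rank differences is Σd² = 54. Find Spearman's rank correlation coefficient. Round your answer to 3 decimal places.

ρ = 1 − 6Σd² / [n(n²−1)] = 1 − 6×54 / (7×48)
  = 1 − 324/336 = 1 − 0.9643 ≈ 0.036

0.036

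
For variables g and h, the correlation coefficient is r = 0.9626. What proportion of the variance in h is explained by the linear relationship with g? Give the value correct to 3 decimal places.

0.927

r² = (0.9626)² = 0.927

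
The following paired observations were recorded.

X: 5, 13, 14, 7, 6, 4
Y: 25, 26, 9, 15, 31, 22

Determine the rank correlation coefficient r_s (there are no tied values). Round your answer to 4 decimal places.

-0.3143

Rank X: 2, 5, 6, 4, 3, 1
Rank Y: 4, 5, 1, 2, 6, 3
d = rank(X) − rank(Y): -2, 0, 5, 2, -3, -2; Σd² = 46
ρ = 1 − 6Σd² / [n(n²−1)] = 1 − 6×46 / (6×35) = 1 − 276/210 ≈ -0.3143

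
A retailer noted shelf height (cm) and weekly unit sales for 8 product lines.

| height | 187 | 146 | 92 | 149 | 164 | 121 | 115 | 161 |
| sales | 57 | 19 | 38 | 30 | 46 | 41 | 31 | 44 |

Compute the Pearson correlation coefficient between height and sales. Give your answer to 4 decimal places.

0.4564

n = 8, Σx = 1135, Σy = 306, Σx² = 167633, Σy² = 12648, Σxy = 44553
nΣxy − ΣxΣy = 356424 − 347310 = 9114
nΣx² − (Σx)² = 1341064 − 1288225 = 52839; nΣy² − (Σy)² = 101184 − 93636 = 7548
r = 9114 / √(52839 × 7548) = 9114 / 19970.6978 ≈ 0.4564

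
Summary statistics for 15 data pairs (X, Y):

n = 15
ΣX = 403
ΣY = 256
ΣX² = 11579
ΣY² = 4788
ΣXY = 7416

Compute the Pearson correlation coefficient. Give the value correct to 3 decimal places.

0.959

r = (nΣXY − ΣXΣY) / √[(nΣX² − (ΣX)²)(nΣY² − (ΣY)²)]
Numerator: 15×7416 − 403×256 = 8072
Denominator: √[(173685 − 162409)(71820 − 65536)] = √[11276 × 6284] = 8417.7422
r = 8072 / 8417.7422 ≈ 0.959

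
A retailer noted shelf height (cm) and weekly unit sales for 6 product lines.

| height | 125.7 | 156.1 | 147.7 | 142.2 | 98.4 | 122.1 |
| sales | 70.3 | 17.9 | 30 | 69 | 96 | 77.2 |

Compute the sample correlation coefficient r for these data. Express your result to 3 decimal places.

n = 6, Σx = 792.2, Σy = 360.4, Σx² = 106794.8, Σy² = 26099.34, Σxy = 44746.22
nΣxy − ΣxΣy = 268477.32 − 285508.88 = -17031.56
nΣx² − (Σx)² = 640768.8 − 627580.84 = 13187.96; nΣy² − (Σy)² = 156596.04 − 129888.16 = 26707.88
r = -17031.56 / √(13187.96 × 26707.88) = -17031.56 / 18767.5905 ≈ -0.907

-0.907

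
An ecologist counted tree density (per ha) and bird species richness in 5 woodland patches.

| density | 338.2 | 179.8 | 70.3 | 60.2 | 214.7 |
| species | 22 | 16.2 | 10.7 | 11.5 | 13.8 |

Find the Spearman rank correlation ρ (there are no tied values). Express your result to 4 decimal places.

0.8000

Rank density: 5, 3, 2, 1, 4
Rank species: 5, 4, 1, 2, 3
d = rank(density) − rank(species): 0, -1, 1, -1, 1; Σd² = 4
ρ = 1 − 6Σd² / [n(n²−1)] = 1 − 6×4 / (5×24) = 1 − 24/120 ≈ 0.8000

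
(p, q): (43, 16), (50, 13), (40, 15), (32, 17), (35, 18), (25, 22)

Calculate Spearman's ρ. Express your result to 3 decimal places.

Rank p: 5, 6, 4, 2, 3, 1
Rank q: 3, 1, 2, 4, 5, 6
d = rank(p) − rank(q): 2, 5, 2, -2, -2, -5; Σd² = 66
ρ = 1 − 6Σd² / [n(n²−1)] = 1 − 6×66 / (6×35) = 1 − 396/210 ≈ -0.886

-0.886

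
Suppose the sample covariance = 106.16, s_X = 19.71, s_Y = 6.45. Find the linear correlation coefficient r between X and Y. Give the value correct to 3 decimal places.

r = Cov(X,Y) / (s_X · s_Y) = 106.16 / (19.71 × 6.45)
  = 106.16 / 127.1295 ≈ 0.835

0.835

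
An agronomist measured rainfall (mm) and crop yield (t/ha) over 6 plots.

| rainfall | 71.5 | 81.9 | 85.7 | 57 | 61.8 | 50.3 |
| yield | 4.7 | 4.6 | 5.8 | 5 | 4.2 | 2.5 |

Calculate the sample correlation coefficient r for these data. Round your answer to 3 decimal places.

n = 6, Σx = 408.2, Σy = 26.8, Σx² = 28762.68, Σy² = 125.78, Σxy = 1880.16
nΣxy − ΣxΣy = 11280.96 − 10939.76 = 341.2
nΣx² − (Σx)² = 172576.08 − 166627.24 = 5948.84; nΣy² − (Σy)² = 754.68 − 718.24 = 36.44
r = 341.2 / √(5948.84 × 36.44) = 341.2 / 465.5918 ≈ 0.733

0.733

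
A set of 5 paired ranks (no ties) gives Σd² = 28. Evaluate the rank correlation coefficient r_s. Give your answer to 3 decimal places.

-0.400

ρ = 1 − 6Σd² / [n(n²−1)] = 1 − 6×28 / (5×24)
  = 1 − 168/120 = 1 − 1.4000 ≈ -0.400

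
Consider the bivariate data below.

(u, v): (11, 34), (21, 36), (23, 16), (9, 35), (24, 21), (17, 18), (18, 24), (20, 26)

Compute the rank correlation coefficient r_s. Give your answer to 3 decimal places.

-0.405

Rank u: 2, 6, 7, 1, 8, 3, 4, 5
Rank v: 6, 8, 1, 7, 3, 2, 4, 5
d = rank(u) − rank(v): -4, -2, 6, -6, 5, 1, 0, 0; Σd² = 118
ρ = 1 − 6Σd² / [n(n²−1)] = 1 − 6×118 / (8×63) = 1 − 708/504 ≈ -0.405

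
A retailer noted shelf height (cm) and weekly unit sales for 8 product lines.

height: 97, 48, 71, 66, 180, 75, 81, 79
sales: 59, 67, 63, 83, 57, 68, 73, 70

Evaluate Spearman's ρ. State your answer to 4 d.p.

Rank height: 7, 1, 3, 2, 8, 4, 6, 5
Rank sales: 2, 4, 3, 8, 1, 5, 7, 6
d = rank(height) − rank(sales): 5, -3, 0, -6, 7, -1, -1, -1; Σd² = 122
ρ = 1 − 6Σd² / [n(n²−1)] = 1 − 6×122 / (8×63) = 1 − 732/504 ≈ -0.4524

-0.4524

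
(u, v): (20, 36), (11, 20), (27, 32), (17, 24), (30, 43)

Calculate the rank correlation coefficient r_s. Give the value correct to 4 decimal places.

Rank u: 3, 1, 4, 2, 5
Rank v: 4, 1, 3, 2, 5
d = rank(u) − rank(v): -1, 0, 1, 0, 0; Σd² = 2
ρ = 1 − 6Σd² / [n(n²−1)] = 1 − 6×2 / (5×24) = 1 − 12/120 ≈ 0.9000

0.9000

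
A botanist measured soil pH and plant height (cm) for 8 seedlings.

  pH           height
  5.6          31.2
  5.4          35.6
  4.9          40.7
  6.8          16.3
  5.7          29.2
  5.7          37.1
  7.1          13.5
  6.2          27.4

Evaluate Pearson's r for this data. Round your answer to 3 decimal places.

n = 8, Σx = 47.4, Σy = 231, Σx² = 284.6, Σy² = 7325.04, Σxy = 1320.87
nΣxy − ΣxΣy = 10566.96 − 10949.4 = -382.44
nΣx² − (Σx)² = 2276.8 − 2246.76 = 30.04; nΣy² − (Σy)² = 58600.32 − 53361 = 5239.32
r = -382.44 / √(30.04 × 5239.32) = -382.44 / 396.7230 ≈ -0.964

-0.964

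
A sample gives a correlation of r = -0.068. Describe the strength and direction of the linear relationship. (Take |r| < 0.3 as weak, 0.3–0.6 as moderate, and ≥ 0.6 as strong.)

r = -0.068 < 0 so the relationship is negative.
|r| = 0.068, which falls in the weak range.

weak negative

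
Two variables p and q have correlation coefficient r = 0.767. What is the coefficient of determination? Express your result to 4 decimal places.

r² = (0.767)² = 0.5883

0.5883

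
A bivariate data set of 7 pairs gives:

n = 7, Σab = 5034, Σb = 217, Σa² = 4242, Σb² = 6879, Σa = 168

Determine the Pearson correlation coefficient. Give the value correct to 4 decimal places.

-0.9739

r = (nΣab − ΣaΣb) / √[(nΣa² − (Σa)²)(nΣb² − (Σb)²)]
Numerator: 7×5034 − 168×217 = -1218
Denominator: √[(29694 − 28224)(48153 − 47089)] = √[1470 × 1064] = 1250.6318
r = -1218 / 1250.6318 ≈ -0.9739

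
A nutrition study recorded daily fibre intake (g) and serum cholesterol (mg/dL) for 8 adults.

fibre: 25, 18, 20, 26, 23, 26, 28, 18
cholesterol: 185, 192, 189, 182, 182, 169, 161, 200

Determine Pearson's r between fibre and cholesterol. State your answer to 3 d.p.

n = 8, Σx = 184, Σy = 1460, Σx² = 4338, Σy² = 267540, Σxy = 33281
nΣxy − ΣxΣy = 266248 − 268640 = -2392
nΣx² − (Σx)² = 34704 − 33856 = 848; nΣy² − (Σy)² = 2140320 − 2131600 = 8720
r = -2392 / √(848 × 8720) = -2392 / 2719.2940 ≈ -0.880

-0.880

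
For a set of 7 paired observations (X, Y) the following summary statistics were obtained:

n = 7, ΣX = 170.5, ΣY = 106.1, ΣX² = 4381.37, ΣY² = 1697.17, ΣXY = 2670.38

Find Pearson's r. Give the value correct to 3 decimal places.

0.604

r = (nΣXY − ΣXΣY) / √[(nΣX² − (ΣX)²)(nΣY² − (ΣY)²)]
Numerator: 7×2670.38 − 170.5×106.1 = 602.61
Denominator: √[(30669.59 − 29070.25)(11880.19 − 11257.21)] = √[1599.34 × 622.98] = 998.1768
r = 602.61 / 998.1768 ≈ 0.604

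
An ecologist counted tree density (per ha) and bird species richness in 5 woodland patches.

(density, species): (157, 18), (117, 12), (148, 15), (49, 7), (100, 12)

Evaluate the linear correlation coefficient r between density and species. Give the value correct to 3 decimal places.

n = 5, Σx = 571, Σy = 64, Σx² = 72643, Σy² = 886, Σxy = 7993
nΣxy − ΣxΣy = 39965 − 36544 = 3421
nΣx² − (Σx)² = 363215 − 326041 = 37174; nΣy² − (Σy)² = 4430 − 4096 = 334
r = 3421 / √(37174 × 334) = 3421 / 3523.6509 ≈ 0.971

0.971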